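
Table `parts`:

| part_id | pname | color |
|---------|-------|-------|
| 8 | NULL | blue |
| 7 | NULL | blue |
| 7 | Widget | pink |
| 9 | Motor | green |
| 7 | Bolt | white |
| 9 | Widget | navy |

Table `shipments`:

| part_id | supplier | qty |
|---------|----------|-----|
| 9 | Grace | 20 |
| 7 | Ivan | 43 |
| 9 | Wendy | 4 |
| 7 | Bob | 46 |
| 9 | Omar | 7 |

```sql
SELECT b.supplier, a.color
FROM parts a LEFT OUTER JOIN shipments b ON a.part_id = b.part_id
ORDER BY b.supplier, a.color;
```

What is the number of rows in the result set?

13

LEFT JOIN keeps every row from `parts`; unmatched rows get NULL for `shipments`'s columns.
Matching on a.part_id = b.part_id.
- a[0] part_id=8 → no match; kept with NULLs on the b side.
- a[1] part_id=7 → 2 match(es) in b → 2 row(s).
- a[2] part_id=7 → 2 match(es) in b → 2 row(s).
- a[3] part_id=9 → 3 match(es) in b → 3 row(s).
- a[4] part_id=7 → 2 match(es) in b → 2 row(s).
- a[5] part_id=9 → 3 match(es) in b → 3 row(s).
Total: 12 matched + 1 padded = 13 rows.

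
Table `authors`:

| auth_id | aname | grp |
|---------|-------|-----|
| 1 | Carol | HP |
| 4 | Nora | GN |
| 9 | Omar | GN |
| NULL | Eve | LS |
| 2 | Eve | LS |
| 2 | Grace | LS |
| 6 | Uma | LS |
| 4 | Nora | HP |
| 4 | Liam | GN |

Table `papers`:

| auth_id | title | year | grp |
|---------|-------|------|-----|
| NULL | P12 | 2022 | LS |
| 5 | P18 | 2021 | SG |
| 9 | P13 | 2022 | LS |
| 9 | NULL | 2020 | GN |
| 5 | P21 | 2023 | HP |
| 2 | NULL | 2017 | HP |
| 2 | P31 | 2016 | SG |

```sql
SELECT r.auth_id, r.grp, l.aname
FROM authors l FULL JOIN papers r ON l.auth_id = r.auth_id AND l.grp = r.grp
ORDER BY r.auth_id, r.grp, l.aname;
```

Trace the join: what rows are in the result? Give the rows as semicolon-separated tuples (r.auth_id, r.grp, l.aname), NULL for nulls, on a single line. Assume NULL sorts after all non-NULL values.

(2, HP, NULL); (2, SG, NULL); (5, HP, NULL); (5, SG, NULL); (9, GN, Omar); (9, LS, NULL); (NULL, LS, NULL); (NULL, NULL, Carol); (NULL, NULL, Eve); (NULL, NULL, Eve); (NULL, NULL, Grace); (NULL, NULL, Liam); (NULL, NULL, Nora); (NULL, NULL, Nora); (NULL, NULL, Uma)

FULL OUTER JOIN keeps every row from both sides; unmatched rows get NULL for the other side's columns.
Matching on l.auth_id = r.auth_id AND l.grp = r.grp. A NULL in a compared column never satisfies the condition.
- l[0] auth_id=1, grp=HP → no match; kept with NULLs on the r side.
- l[1] auth_id=4, grp=GN → no match; kept with NULLs on the r side.
- l[2] auth_id=9, grp=GN → 1 match(es) in r → 1 row(s).
- l[3] auth_id=NULL, grp=LS → no match; kept with NULLs on the r side.
- l[4] auth_id=2, grp=LS → no match; kept with NULLs on the r side.
- l[5] auth_id=2, grp=LS → no match; kept with NULLs on the r side.
- l[6] auth_id=6, grp=LS → no match; kept with NULLs on the r side.
- l[7] auth_id=4, grp=HP → no match; kept with NULLs on the r side.
- l[8] auth_id=4, grp=GN → no match; kept with NULLs on the r side.
- plus 6 unmatched r row(s), each kept with NULL l columns.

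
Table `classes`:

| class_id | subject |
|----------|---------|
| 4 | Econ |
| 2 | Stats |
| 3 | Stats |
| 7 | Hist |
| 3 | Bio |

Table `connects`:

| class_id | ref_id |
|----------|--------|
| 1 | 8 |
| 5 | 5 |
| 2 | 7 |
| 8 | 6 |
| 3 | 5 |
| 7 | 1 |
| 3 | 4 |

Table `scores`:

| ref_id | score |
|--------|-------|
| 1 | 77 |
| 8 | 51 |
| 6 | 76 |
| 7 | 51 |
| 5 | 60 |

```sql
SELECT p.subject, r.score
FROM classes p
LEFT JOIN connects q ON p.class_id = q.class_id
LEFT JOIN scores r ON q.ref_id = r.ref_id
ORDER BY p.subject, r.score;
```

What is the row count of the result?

7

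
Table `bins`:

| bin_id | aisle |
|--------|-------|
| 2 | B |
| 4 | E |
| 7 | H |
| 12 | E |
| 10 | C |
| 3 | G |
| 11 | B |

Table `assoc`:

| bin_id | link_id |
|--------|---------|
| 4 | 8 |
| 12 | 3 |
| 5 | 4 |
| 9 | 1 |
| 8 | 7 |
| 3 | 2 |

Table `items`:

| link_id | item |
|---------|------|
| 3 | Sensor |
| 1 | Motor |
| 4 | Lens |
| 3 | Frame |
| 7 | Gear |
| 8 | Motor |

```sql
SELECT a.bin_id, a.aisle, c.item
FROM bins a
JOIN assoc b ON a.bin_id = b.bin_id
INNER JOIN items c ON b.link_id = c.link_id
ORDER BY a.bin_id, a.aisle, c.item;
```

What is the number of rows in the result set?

Step 1 — a INNER JOIN b on bin_id → 3 row(s).
Then INNER JOIN `items c` on link_id: keep only rows whose b.link_id appears in c.
Result: 3 row(s).

3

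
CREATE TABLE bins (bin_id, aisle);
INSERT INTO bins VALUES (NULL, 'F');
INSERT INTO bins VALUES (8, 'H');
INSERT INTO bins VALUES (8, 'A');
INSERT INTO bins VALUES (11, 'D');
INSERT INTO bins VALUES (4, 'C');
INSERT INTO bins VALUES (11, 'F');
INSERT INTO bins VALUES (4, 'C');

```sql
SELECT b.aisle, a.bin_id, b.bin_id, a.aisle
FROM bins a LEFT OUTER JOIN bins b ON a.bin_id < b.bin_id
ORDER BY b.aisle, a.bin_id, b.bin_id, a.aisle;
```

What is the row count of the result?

15

LEFT JOIN keeps every row from `bins a`; unmatched rows get NULL for `bins b`'s columns.
Matching on a.bin_id < b.bin_id. A NULL in a compared column never satisfies the condition.
- a (bin_id=NULL) has no partner → padded with NULL.
- a (bin_id=8) pairs with 2 row(s) of b.
- a (bin_id=8) pairs with 2 row(s) of b.
- a (bin_id=11) has no partner → padded with NULL.
- a (bin_id=4) pairs with 4 row(s) of b.
- a (bin_id=11) has no partner → padded with NULL.
- a (bin_id=4) pairs with 4 row(s) of b.
Total: 12 matched + 3 padded = 15 rows.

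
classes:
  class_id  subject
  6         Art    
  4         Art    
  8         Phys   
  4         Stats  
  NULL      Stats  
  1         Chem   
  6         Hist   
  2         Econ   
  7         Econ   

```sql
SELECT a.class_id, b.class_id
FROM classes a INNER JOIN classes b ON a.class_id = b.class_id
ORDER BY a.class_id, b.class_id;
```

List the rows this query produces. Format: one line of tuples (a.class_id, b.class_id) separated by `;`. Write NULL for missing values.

(1, 1); (2, 2); (4, 4); (4, 4); (4, 4); (4, 4); (6, 6); (6, 6); (6, 6); (6, 6); (7, 7); (8, 8)

INNER JOIN keeps only pairs where the ON condition holds.
Matching on a.class_id = b.class_id. A NULL in a compared column never satisfies the condition.
- class_id=6: 2 matching b row(s), so 2 row(s) emitted.
- class_id=4: 2 matching b row(s), so 2 row(s) emitted.
- class_id=8: 1 matching b row(s), so 1 row(s) emitted.
- class_id=4: 2 matching b row(s), so 2 row(s) emitted.
- class_id=NULL: no matching b row, dropped.
- class_id=1: 1 matching b row(s), so 1 row(s) emitted.
- class_id=6: 2 matching b row(s), so 2 row(s) emitted.
- class_id=2: 1 matching b row(s), so 1 row(s) emitted.
- class_id=7: 1 matching b row(s), so 1 row(s) emitted.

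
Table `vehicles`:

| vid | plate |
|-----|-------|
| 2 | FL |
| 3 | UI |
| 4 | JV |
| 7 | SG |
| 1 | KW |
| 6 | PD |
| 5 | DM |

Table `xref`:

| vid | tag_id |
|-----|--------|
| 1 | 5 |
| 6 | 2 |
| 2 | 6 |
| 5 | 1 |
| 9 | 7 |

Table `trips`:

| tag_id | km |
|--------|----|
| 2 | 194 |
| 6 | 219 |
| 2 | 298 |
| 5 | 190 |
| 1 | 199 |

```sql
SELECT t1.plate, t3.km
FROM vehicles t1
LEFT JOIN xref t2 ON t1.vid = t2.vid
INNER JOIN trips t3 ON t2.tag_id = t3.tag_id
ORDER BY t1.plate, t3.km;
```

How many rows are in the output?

Joins associate left-to-right: vehicles LEFT JOIN xref on vid gives 7 intermediate row(s).
Then INNER JOIN `trips t3` on tag_id: keep only rows whose t2.tag_id appears in t3.
Result: 5 row(s).

5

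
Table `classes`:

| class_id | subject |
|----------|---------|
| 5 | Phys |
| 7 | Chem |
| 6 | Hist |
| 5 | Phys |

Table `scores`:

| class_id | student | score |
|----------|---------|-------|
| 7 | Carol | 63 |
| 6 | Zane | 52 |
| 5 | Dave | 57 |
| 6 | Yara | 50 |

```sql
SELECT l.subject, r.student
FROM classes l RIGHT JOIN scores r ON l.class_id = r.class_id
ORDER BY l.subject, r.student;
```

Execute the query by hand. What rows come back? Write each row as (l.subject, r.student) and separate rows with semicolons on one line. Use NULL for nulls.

(Chem, Carol); (Hist, Yara); (Hist, Zane); (Phys, Dave); (Phys, Dave)

RIGHT JOIN keeps every row from `scores`; unmatched rows get NULL for `classes`'s columns.
Matching on l.class_id = r.class_id.
- l (class_id=5) pairs with 1 row(s) of r.
- l (class_id=7) pairs with 1 row(s) of r.
- l (class_id=6) pairs with 2 row(s) of r.
- l (class_id=5) pairs with 1 row(s) of r.
- every r row matched at least one l row.
After projecting and ordering:
l.subject | r.student
Chem | Carol
Hist | Yara
Hist | Zane
Phys | Dave
Phys | Dave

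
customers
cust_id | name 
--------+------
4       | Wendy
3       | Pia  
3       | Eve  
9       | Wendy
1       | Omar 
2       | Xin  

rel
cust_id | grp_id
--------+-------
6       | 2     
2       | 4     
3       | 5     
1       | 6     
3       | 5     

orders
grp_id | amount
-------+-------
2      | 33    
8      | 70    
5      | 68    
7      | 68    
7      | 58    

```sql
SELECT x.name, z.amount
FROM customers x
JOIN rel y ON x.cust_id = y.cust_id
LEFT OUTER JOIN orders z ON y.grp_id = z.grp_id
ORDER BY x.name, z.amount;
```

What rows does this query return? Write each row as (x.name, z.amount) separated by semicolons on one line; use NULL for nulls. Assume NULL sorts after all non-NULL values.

Evaluate left to right. First `customers x INNER JOIN rel y` on cust_id: 6 row(s).
Then LEFT JOIN `orders z` on grp_id: each of those 6 rows is kept; rows whose y.grp_id has no match in z get NULL for z's columns.

(Eve, 68); (Eve, 68); (Omar, NULL); (Pia, 68); (Pia, 68); (Xin, NULL)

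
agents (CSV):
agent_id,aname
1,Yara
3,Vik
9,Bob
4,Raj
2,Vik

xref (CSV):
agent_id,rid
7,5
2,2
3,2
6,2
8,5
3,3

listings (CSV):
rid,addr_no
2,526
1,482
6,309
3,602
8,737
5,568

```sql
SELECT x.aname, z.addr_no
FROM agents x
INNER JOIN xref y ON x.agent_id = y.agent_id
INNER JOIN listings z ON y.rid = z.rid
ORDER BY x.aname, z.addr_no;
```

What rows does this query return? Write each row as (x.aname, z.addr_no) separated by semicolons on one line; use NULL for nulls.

Evaluate left to right. First `agents x INNER JOIN xref y` on agent_id: 3 row(s).
Then INNER JOIN `listings z` on rid: keep only rows whose y.rid appears in z.

(Vik, 526); (Vik, 526); (Vik, 602)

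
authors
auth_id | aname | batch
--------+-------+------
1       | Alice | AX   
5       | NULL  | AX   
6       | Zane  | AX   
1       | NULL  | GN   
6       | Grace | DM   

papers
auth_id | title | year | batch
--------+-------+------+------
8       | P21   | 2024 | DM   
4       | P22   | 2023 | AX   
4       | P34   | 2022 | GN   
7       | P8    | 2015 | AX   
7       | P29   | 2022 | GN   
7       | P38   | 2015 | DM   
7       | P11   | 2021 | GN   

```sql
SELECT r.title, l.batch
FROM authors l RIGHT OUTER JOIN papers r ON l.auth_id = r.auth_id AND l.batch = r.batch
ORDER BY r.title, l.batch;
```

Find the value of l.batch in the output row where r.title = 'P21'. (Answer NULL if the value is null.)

NULL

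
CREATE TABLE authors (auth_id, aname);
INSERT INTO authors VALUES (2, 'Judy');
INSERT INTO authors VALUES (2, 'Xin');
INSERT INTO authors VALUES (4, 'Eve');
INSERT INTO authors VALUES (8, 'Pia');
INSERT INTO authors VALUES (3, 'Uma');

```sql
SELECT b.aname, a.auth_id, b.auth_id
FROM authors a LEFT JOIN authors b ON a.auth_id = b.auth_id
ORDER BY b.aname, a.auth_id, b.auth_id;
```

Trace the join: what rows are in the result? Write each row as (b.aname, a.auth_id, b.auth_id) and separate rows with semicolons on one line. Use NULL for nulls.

(Eve, 4, 4); (Judy, 2, 2); (Judy, 2, 2); (Pia, 8, 8); (Uma, 3, 3); (Xin, 2, 2); (Xin, 2, 2)

LEFT JOIN keeps every row from `authors a`; unmatched rows get NULL for `authors b`'s columns.
Matching on a.auth_id = b.auth_id.
- a[0] auth_id=2 → 2 match(es) in b → 2 row(s).
- a[1] auth_id=2 → 2 match(es) in b → 2 row(s).
- a[2] auth_id=4 → 1 match(es) in b → 1 row(s).
- a[3] auth_id=8 → 1 match(es) in b → 1 row(s).
- a[4] auth_id=3 → 1 match(es) in b → 1 row(s).
After projecting and ordering:
b.aname | a.auth_id | b.auth_id
Eve | 4 | 4
Judy | 2 | 2
Judy | 2 | 2
Pia | 8 | 8
Uma | 3 | 3
Xin | 2 | 2
Xin | 2 | 2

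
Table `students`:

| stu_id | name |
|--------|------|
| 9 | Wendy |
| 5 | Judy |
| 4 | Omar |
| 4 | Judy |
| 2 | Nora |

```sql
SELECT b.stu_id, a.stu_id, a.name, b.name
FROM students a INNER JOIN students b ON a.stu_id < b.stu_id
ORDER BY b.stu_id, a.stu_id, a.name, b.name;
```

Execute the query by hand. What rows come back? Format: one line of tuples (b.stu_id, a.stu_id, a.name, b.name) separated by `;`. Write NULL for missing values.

INNER JOIN keeps only pairs where the ON condition holds.
Matching on a.stu_id < b.stu_id.
Matched pairs: 9.

(4, 2, Nora, Judy); (4, 2, Nora, Omar); (5, 2, Nora, Judy); (5, 4, Judy, Judy); (5, 4, Omar, Judy); (9, 2, Nora, Wendy); (9, 4, Judy, Wendy); (9, 4, Omar, Wendy); (9, 5, Judy, Wendy)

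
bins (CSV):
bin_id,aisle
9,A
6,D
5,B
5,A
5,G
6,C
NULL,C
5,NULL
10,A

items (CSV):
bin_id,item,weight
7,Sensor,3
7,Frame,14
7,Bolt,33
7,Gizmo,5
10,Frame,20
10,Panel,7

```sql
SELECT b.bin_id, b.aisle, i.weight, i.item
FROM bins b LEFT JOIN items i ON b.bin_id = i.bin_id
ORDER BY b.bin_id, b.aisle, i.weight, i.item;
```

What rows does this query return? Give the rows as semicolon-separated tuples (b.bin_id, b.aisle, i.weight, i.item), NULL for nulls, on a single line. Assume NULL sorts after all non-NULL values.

(5, A, NULL, NULL); (5, B, NULL, NULL); (5, G, NULL, NULL); (5, NULL, NULL, NULL); (6, C, NULL, NULL); (6, D, NULL, NULL); (9, A, NULL, NULL); (10, A, 7, Panel); (10, A, 20, Frame); (NULL, C, NULL, NULL)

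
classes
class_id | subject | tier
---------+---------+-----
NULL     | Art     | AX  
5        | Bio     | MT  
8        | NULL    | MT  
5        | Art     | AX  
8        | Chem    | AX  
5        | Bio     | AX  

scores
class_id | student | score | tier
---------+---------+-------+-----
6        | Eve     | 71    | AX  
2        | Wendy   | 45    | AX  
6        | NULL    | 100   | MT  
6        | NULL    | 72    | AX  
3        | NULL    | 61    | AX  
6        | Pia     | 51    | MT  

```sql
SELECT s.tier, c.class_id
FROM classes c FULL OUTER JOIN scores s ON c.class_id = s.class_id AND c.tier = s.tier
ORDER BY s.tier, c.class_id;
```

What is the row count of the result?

FULL OUTER JOIN keeps every row from both sides; unmatched rows get NULL for the other side's columns.
Matching on c.class_id = s.class_id AND c.tier = s.tier. A NULL in a compared column never satisfies the condition.
- c (class_id=NULL, tier=AX) has no partner → padded with NULL.
- c (class_id=5, tier=MT) has no partner → padded with NULL.
- c (class_id=8, tier=MT) has no partner → padded with NULL.
- c (class_id=5, tier=AX) has no partner → padded with NULL.
- c (class_id=8, tier=AX) has no partner → padded with NULL.
- c (class_id=5, tier=AX) has no partner → padded with NULL.
- 6 row(s) from s found no c partner → padded with NULL.
Total: 0 matched + 12 padded = 12 rows.

12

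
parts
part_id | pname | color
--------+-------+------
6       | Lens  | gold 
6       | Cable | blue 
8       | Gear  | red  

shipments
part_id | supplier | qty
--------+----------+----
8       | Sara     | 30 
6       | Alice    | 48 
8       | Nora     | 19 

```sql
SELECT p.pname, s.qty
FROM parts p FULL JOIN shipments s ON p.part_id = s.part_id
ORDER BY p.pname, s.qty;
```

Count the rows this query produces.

4

FULL OUTER JOIN keeps every row from both sides; unmatched rows get NULL for the other side's columns.
Matching on p.part_id = s.part_id.
- p (part_id=6) pairs with 1 row(s) of s.
- p (part_id=6) pairs with 1 row(s) of s.
- p (part_id=8) pairs with 2 row(s) of s.
Total: 4 rows.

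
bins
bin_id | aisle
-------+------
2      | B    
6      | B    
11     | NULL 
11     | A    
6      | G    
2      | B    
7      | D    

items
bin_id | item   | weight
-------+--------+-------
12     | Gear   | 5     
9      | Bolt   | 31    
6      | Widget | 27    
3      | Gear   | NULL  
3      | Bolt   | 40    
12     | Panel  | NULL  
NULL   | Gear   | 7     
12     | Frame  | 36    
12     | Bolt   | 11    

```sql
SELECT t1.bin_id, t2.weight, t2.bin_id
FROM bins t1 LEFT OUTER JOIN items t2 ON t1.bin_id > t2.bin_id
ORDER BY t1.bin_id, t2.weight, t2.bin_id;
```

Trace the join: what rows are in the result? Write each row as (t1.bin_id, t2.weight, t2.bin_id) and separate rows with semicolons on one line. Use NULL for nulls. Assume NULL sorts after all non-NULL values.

(2, NULL, NULL); (2, NULL, NULL); (6, 40, 3); (6, 40, 3); (6, NULL, 3); (6, NULL, 3); (7, 27, 6); (7, 40, 3); (7, NULL, 3); (11, 27, 6); (11, 27, 6); (11, 31, 9); (11, 31, 9); (11, 40, 3); (11, 40, 3); (11, NULL, 3); (11, NULL, 3)

LEFT JOIN keeps every row from `bins`; unmatched rows get NULL for `items`'s columns.
Matching on t1.bin_id > t2.bin_id. A NULL in a compared column never satisfies the condition.
- bin_id=2: no t2 row matches, row kept with t2 columns NULL.
- bin_id=6: 2 matching t2 row(s), so 2 row(s) emitted.
- bin_id=11: 4 matching t2 row(s), so 4 row(s) emitted.
- bin_id=11: 4 matching t2 row(s), so 4 row(s) emitted.
- bin_id=6: 2 matching t2 row(s), so 2 row(s) emitted.
- bin_id=2: no t2 row matches, row kept with t2 columns NULL.
- bin_id=7: 3 matching t2 row(s), so 3 row(s) emitted.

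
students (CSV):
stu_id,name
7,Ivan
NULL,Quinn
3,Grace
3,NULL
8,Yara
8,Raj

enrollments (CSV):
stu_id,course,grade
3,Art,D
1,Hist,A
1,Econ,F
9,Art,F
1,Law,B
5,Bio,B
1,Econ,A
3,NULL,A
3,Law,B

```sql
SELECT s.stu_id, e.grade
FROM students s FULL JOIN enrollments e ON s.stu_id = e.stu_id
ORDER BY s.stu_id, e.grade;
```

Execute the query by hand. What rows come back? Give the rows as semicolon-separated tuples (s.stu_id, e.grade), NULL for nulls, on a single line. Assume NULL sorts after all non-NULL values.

(3, A); (3, A); (3, B); (3, B); (3, D); (3, D); (7, NULL); (8, NULL); (8, NULL); (NULL, A); (NULL, A); (NULL, B); (NULL, B); (NULL, F); (NULL, F); (NULL, NULL)

FULL OUTER JOIN keeps every row from both sides; unmatched rows get NULL for the other side's columns.
Matching on s.stu_id = e.stu_id. A NULL in a compared column never satisfies the condition.
- s[0] stu_id=7 → no match; kept with NULLs on the e side.
- s[1] stu_id=NULL → no match; kept with NULLs on the e side.
- s[2] stu_id=3 → 3 match(es) in e → 3 row(s).
- s[3] stu_id=3 → 3 match(es) in e → 3 row(s).
- s[4] stu_id=8 → no match; kept with NULLs on the e side.
- s[5] stu_id=8 → no match; kept with NULLs on the e side.
- plus 6 unmatched e row(s), each kept with NULL s columns.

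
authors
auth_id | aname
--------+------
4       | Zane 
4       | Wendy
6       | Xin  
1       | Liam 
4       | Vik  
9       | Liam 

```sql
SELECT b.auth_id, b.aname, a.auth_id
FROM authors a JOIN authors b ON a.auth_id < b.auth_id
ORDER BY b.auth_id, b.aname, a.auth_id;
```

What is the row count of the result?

12

INNER JOIN keeps only pairs where the ON condition holds.
Matching on a.auth_id < b.auth_id.
- a (auth_id=4) pairs with 2 row(s) of b.
- a (auth_id=4) pairs with 2 row(s) of b.
- a (auth_id=6) pairs with 1 row(s) of b.
- a (auth_id=1) pairs with 5 row(s) of b.
- a (auth_id=4) pairs with 2 row(s) of b.
- a (auth_id=9) has no partner → excluded.
Total: 12 rows.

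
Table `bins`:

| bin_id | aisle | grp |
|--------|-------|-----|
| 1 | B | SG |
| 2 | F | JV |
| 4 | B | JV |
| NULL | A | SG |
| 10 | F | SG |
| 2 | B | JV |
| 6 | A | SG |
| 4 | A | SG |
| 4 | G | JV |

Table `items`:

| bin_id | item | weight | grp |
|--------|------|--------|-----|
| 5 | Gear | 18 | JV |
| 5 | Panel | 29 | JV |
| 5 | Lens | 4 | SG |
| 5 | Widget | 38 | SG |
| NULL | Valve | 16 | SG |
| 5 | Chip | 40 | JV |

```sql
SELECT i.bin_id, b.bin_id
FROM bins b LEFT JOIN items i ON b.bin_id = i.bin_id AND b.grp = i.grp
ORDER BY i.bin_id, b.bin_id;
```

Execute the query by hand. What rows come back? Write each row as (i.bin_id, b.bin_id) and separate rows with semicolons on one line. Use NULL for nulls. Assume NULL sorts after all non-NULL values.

(NULL, 1); (NULL, 2); (NULL, 2); (NULL, 4); (NULL, 4); (NULL, 4); (NULL, 6); (NULL, 10); (NULL, NULL)

LEFT JOIN keeps every row from `bins`; unmatched rows get NULL for `items`'s columns.
Matching on b.bin_id = i.bin_id AND b.grp = i.grp. A NULL in a compared column never satisfies the condition.
Matched pairs: 0; unmatched b rows kept: 9.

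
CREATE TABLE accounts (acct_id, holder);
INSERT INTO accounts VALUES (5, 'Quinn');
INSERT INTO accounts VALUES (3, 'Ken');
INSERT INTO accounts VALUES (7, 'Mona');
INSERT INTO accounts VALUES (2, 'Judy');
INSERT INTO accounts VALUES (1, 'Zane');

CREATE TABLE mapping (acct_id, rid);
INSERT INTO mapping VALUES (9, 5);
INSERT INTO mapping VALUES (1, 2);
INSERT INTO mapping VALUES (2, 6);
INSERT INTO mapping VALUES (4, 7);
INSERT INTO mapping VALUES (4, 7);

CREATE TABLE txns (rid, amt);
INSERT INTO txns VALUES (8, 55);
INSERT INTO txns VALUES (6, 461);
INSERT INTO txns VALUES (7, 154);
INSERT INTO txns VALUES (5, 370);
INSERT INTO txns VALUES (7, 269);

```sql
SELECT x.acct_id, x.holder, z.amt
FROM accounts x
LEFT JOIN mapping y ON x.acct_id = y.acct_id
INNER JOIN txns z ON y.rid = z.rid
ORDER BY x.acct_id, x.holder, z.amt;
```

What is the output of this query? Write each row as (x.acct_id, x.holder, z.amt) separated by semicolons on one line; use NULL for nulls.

Evaluate left to right. First `accounts x LEFT JOIN mapping y` on acct_id: 5 row(s).
Then INNER JOIN `txns z` on rid: keep only rows whose y.rid appears in z.

(2, Judy, 461)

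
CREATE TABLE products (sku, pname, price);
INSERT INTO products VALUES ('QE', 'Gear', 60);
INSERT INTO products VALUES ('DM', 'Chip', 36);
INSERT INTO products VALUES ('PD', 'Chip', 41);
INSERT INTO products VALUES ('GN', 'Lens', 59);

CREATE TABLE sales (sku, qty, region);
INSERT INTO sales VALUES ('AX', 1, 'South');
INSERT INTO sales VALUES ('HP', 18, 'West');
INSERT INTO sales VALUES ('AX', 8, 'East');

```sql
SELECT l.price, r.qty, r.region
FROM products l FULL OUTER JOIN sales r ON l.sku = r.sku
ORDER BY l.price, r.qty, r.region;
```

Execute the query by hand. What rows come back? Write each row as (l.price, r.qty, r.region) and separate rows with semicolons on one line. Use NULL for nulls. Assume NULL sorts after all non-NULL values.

(36, NULL, NULL); (41, NULL, NULL); (59, NULL, NULL); (60, NULL, NULL); (NULL, 1, South); (NULL, 8, East); (NULL, 18, West)

FULL OUTER JOIN keeps every row from both sides; unmatched rows get NULL for the other side's columns.
Matching on l.sku = r.sku.
- l[0] sku=QE → no match; kept with NULLs on the r side.
- l[1] sku=DM → no match; kept with NULLs on the r side.
- l[2] sku=PD → no match; kept with NULLs on the r side.
- l[3] sku=GN → no match; kept with NULLs on the r side.
- 3 r row(s) had no l match → kept, l columns NULL.
After projecting and ordering:
l.price | r.qty | r.region
36 | NULL | NULL
41 | NULL | NULL
59 | NULL | NULL
60 | NULL | NULL
NULL | 1 | South
NULL | 8 | East
NULL | 18 | West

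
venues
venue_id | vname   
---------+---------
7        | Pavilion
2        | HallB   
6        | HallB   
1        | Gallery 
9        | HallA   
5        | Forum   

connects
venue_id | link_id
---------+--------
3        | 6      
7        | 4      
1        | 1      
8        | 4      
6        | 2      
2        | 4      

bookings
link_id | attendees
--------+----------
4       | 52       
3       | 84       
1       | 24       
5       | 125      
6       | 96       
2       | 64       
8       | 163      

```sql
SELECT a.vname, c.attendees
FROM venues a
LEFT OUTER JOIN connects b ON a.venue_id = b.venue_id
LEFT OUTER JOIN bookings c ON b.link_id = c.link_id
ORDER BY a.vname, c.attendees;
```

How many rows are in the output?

6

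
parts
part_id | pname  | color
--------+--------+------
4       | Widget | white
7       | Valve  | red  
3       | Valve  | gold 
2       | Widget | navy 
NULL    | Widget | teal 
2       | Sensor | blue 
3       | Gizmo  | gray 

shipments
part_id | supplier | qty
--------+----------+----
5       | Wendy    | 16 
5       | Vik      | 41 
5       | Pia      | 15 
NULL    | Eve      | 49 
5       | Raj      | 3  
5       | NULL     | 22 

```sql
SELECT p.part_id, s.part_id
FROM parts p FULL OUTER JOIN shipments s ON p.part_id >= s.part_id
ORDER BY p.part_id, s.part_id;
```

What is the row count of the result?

FULL OUTER JOIN keeps every row from both sides; unmatched rows get NULL for the other side's columns.
Matching on p.part_id >= s.part_id. A NULL in a compared column never satisfies the condition.
- p[0] part_id=4 → no match; kept with NULLs on the s side.
- p[1] part_id=7 → 5 match(es) in s → 5 row(s).
- p[2] part_id=3 → no match; kept with NULLs on the s side.
- p[3] part_id=2 → no match; kept with NULLs on the s side.
- p[4] part_id=NULL → no match; kept with NULLs on the s side.
- p[5] part_id=2 → no match; kept with NULLs on the s side.
- p[6] part_id=3 → no match; kept with NULLs on the s side.
- 1 row(s) from s found no p partner → padded with NULL.
Total: 5 matched + 7 padded = 12 rows.

12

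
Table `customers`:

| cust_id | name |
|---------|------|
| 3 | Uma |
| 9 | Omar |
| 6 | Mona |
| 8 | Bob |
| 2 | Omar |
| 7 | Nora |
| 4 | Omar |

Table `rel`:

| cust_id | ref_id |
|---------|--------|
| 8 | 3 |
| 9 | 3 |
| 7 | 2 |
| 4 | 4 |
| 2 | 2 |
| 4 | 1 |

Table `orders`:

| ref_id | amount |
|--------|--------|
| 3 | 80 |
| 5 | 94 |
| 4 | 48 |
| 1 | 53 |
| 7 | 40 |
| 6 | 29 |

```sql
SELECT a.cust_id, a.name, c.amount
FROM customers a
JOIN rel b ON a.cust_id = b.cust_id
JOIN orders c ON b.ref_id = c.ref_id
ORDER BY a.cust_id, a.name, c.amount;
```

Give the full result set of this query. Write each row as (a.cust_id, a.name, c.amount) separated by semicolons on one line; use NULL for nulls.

(4, Omar, 48); (4, Omar, 53); (8, Bob, 80); (9, Omar, 80)

Joins associate left-to-right: customers INNER JOIN rel on cust_id gives 6 intermediate row(s).
Then INNER JOIN `orders c` on ref_id: keep only rows whose b.ref_id appears in c.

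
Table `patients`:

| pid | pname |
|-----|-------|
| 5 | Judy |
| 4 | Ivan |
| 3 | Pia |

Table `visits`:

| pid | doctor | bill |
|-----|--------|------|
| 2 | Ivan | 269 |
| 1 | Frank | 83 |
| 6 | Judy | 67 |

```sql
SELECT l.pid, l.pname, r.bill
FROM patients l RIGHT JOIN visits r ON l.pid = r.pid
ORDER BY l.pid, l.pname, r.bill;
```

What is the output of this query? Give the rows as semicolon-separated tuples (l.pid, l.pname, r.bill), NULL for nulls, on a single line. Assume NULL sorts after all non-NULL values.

(NULL, NULL, 67); (NULL, NULL, 83); (NULL, NULL, 269)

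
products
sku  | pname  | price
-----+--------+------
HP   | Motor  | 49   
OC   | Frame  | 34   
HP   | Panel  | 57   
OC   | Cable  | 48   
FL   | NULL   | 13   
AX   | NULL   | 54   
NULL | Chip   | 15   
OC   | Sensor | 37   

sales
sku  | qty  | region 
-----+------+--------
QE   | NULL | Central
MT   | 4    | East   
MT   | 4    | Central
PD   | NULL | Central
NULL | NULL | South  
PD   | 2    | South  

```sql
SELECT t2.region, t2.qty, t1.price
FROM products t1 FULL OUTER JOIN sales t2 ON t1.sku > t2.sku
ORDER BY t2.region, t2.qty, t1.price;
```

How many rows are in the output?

15

FULL OUTER JOIN keeps every row from both sides; unmatched rows get NULL for the other side's columns.
Matching on t1.sku > t2.sku. A NULL in a compared column never satisfies the condition.
Matched pairs: 6; unmatched t1 rows kept: 5; unmatched t2 rows kept: 4.
Total: 6 matched + 9 padded = 15 rows.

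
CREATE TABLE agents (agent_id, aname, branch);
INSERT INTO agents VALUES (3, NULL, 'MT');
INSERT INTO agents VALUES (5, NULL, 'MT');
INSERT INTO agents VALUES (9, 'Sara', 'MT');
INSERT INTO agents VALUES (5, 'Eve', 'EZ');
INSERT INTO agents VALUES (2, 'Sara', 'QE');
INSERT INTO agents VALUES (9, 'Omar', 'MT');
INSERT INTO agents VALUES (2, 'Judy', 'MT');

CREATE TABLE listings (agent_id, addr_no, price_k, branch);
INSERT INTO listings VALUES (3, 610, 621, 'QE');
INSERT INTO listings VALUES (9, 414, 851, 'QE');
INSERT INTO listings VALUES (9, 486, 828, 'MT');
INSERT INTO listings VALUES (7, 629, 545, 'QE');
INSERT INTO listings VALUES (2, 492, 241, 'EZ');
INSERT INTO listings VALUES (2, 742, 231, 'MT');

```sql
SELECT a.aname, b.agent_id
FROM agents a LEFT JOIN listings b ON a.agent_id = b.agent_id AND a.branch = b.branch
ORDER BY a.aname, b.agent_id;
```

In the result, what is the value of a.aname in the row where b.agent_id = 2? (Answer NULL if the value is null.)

Judy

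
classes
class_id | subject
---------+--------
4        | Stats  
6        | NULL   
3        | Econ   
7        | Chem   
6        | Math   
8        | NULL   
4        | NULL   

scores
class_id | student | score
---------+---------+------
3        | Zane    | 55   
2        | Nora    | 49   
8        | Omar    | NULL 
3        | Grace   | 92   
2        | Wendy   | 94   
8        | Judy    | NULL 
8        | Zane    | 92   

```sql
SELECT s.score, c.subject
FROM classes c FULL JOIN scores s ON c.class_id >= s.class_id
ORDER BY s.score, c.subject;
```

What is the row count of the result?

31

FULL OUTER JOIN keeps every row from both sides; unmatched rows get NULL for the other side's columns.
Matching on c.class_id >= s.class_id.
- c row (class_id=4): matches 4 s row(s) → 4 output row(s).
- c row (class_id=6): matches 4 s row(s) → 4 output row(s).
- c row (class_id=3): matches 4 s row(s) → 4 output row(s).
- c row (class_id=7): matches 4 s row(s) → 4 output row(s).
- c row (class_id=6): matches 4 s row(s) → 4 output row(s).
- c row (class_id=8): matches 7 s row(s) → 7 output row(s).
- c row (class_id=4): matches 4 s row(s) → 4 output row(s).
Total: 31 rows.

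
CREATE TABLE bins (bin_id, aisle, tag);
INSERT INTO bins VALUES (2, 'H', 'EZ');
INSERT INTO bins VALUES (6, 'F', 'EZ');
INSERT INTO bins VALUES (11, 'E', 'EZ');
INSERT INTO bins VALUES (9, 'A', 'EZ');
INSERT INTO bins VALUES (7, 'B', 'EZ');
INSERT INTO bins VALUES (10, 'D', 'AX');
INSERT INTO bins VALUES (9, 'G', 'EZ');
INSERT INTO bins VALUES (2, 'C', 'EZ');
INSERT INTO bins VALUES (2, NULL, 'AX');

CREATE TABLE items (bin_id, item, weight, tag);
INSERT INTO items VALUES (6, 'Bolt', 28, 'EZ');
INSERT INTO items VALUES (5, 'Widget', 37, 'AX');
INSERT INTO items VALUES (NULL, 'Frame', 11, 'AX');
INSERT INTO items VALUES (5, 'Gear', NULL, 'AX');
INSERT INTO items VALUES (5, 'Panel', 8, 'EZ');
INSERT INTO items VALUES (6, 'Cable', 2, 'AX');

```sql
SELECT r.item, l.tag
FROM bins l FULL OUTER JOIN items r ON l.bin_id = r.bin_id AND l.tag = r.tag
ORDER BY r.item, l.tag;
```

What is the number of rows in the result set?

FULL OUTER JOIN keeps every row from both sides; unmatched rows get NULL for the other side's columns.
Matching on l.bin_id = r.bin_id AND l.tag = r.tag. A NULL in a compared column never satisfies the condition.
Matched pairs: 1; unmatched l rows kept: 8; unmatched r rows kept: 5.
Total: 1 matched + 13 padded = 14 rows.

14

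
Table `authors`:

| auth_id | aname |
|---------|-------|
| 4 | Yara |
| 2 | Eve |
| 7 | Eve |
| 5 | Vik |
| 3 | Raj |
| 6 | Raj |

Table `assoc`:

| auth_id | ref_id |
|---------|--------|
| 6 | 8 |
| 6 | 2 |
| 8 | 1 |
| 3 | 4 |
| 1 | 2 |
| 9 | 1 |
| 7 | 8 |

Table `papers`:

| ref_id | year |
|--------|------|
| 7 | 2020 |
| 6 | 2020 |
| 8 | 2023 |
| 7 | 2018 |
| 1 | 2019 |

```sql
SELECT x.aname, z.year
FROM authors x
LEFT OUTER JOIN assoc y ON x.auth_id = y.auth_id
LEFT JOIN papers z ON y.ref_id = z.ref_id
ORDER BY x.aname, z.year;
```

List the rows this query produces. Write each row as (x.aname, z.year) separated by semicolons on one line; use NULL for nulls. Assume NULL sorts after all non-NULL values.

Evaluate left to right. First `authors x LEFT JOIN assoc y` on auth_id: 7 row(s).
Then LEFT JOIN `papers z` on ref_id: each of those 7 rows is kept; rows whose y.ref_id has no match in z get NULL for z's columns.

(Eve, 2023); (Eve, NULL); (Raj, 2023); (Raj, NULL); (Raj, NULL); (Vik, NULL); (Yara, NULL)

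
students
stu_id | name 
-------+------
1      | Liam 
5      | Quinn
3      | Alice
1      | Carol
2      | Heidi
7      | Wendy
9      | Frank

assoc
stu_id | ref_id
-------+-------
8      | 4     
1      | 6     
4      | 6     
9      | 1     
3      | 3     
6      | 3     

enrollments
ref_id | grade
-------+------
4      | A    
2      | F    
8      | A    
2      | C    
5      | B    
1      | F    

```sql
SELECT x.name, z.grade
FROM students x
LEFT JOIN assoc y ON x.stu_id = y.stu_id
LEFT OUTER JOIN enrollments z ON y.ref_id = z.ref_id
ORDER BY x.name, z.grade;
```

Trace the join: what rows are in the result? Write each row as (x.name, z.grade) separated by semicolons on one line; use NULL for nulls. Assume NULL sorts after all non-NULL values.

(Alice, NULL); (Carol, NULL); (Frank, F); (Heidi, NULL); (Liam, NULL); (Quinn, NULL); (Wendy, NULL)

Evaluate left to right. First `students x LEFT JOIN assoc y` on stu_id: 7 row(s).
Then LEFT JOIN `enrollments z` on ref_id: each of those 7 rows is kept; rows whose y.ref_id has no match in z get NULL for z's columns.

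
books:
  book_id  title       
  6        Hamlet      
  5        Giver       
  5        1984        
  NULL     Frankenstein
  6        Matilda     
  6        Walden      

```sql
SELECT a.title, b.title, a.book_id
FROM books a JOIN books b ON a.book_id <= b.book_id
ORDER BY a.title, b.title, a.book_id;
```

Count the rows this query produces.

INNER JOIN keeps only pairs where the ON condition holds.
Matching on a.book_id <= b.book_id. A NULL in a compared column never satisfies the condition.
- a row (book_id=6): matches 3 b row(s) → 3 output row(s).
- a row (book_id=5): matches 5 b row(s) → 5 output row(s).
- a row (book_id=5): matches 5 b row(s) → 5 output row(s).
- a row (book_id=NULL): no match → dropped.
- a row (book_id=6): matches 3 b row(s) → 3 output row(s).
- a row (book_id=6): matches 3 b row(s) → 3 output row(s).
Total: 19 rows.

19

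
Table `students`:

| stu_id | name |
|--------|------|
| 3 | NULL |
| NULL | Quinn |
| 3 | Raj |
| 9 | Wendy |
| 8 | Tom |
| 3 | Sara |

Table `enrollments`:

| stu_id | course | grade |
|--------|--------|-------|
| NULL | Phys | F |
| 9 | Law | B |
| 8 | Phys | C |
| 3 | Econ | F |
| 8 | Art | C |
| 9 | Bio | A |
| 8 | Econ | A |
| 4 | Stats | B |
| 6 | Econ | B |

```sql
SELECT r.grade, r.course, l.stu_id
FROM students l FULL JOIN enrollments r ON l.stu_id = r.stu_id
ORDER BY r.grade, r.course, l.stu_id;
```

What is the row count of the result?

FULL OUTER JOIN keeps every row from both sides; unmatched rows get NULL for the other side's columns.
Matching on l.stu_id = r.stu_id. A NULL in a compared column never satisfies the condition.
- l row (stu_id=3): matches 1 r row(s) → 1 output row(s).
- l row (stu_id=NULL): no match → kept, r columns NULL.
- l row (stu_id=3): matches 1 r row(s) → 1 output row(s).
- l row (stu_id=9): matches 2 r row(s) → 2 output row(s).
- l row (stu_id=8): matches 3 r row(s) → 3 output row(s).
- l row (stu_id=3): matches 1 r row(s) → 1 output row(s).
- 3 r row(s) had no l match → kept, l columns NULL.
Total: 8 matched + 4 padded = 12 rows.

12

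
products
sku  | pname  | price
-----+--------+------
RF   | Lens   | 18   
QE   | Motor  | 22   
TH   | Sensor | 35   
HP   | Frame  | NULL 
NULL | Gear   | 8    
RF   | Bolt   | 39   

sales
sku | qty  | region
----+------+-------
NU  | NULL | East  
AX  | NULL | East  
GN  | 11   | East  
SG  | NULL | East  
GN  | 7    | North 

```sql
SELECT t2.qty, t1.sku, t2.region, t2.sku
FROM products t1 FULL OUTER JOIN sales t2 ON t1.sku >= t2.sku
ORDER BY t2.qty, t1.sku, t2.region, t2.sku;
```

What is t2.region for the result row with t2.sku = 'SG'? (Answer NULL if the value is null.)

FULL OUTER JOIN keeps every row from both sides; unmatched rows get NULL for the other side's columns.
Matching on t1.sku >= t2.sku. A NULL in a compared column never satisfies the condition.
- t1 (sku=RF) pairs with 4 row(s) of t2.
- t1 (sku=QE) pairs with 4 row(s) of t2.
- t1 (sku=TH) pairs with 5 row(s) of t2.
- t1 (sku=HP) pairs with 3 row(s) of t2.
- t1 (sku=NULL) has no partner → padded with NULL.
- t1 (sku=RF) pairs with 4 row(s) of t2.

East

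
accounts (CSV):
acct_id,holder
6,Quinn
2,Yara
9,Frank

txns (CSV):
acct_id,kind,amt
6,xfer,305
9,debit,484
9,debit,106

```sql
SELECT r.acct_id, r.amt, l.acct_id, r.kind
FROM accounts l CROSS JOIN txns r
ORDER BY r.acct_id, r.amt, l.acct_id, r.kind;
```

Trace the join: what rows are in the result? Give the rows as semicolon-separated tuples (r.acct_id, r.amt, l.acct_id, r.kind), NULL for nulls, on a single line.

(6, 305, 2, xfer); (6, 305, 6, xfer); (6, 305, 9, xfer); (9, 106, 2, debit); (9, 106, 6, debit); (9, 106, 9, debit); (9, 484, 2, debit); (9, 484, 6, debit); (9, 484, 9, debit)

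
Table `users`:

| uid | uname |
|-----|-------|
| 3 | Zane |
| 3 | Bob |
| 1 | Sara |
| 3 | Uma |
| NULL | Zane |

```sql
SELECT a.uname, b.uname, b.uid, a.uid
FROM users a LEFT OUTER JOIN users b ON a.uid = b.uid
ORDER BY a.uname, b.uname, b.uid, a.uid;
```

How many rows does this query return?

LEFT JOIN keeps every row from `users a`; unmatched rows get NULL for `users b`'s columns.
Matching on a.uid = b.uid. A NULL in a compared column never satisfies the condition.
Matched pairs: 10; unmatched a rows kept: 1.
Total: 10 matched + 1 padded = 11 rows.

11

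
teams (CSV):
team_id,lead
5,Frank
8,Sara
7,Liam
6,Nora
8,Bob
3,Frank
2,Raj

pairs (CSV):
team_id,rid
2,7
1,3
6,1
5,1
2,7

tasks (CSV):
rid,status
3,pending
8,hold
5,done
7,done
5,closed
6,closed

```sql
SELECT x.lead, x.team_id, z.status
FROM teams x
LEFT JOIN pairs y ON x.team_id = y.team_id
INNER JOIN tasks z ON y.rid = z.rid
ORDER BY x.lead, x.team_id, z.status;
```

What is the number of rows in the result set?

Step 1 — x LEFT JOIN y on team_id → 8 row(s).
Then INNER JOIN `tasks z` on rid: keep only rows whose y.rid appears in z.
Result: 2 row(s).

2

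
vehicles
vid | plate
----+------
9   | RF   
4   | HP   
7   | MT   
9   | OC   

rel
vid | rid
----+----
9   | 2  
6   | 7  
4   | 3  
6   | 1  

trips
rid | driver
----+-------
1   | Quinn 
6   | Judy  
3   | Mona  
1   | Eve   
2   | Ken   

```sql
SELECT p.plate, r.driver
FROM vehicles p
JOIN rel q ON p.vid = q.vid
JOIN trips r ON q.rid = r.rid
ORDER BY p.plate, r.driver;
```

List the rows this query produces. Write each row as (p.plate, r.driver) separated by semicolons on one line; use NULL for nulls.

Step 1 — p INNER JOIN q on vid → 3 row(s).
Then INNER JOIN `trips r` on rid: keep only rows whose q.rid appears in r.

(HP, Mona); (OC, Ken); (RF, Ken)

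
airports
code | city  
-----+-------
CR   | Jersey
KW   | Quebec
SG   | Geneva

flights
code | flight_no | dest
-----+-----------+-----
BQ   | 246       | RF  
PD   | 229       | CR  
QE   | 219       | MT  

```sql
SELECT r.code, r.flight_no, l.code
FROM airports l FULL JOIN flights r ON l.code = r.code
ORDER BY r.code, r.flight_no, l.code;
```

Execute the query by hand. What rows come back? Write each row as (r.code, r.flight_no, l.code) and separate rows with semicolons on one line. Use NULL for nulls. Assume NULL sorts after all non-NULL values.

FULL OUTER JOIN keeps every row from both sides; unmatched rows get NULL for the other side's columns.
Matching on l.code = r.code.
- l (code=CR) has no partner → padded with NULL.
- l (code=KW) has no partner → padded with NULL.
- l (code=SG) has no partner → padded with NULL.
- plus 3 unmatched r row(s), each kept with NULL l columns.
After projecting and ordering:
r.code | r.flight_no | l.code
BQ | 246 | NULL
PD | 229 | NULL
QE | 219 | NULL
NULL | NULL | CR
NULL | NULL | KW
NULL | NULL | SG

(BQ, 246, NULL); (PD, 229, NULL); (QE, 219, NULL); (NULL, NULL, CR); (NULL, NULL, KW); (NULL, NULL, SG)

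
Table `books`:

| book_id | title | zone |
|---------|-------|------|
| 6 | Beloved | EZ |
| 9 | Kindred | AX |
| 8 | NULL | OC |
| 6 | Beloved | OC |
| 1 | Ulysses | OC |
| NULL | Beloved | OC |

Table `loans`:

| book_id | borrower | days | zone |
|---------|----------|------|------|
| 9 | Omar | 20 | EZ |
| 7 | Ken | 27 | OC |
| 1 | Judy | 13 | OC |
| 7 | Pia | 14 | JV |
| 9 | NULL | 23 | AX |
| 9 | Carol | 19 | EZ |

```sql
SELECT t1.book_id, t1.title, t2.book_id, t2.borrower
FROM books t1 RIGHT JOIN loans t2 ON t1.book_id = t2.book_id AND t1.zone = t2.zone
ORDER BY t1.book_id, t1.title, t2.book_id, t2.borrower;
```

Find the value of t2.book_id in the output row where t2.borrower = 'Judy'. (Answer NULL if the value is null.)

1

RIGHT JOIN keeps every row from `loans`; unmatched rows get NULL for `books`'s columns.
Matching on t1.book_id = t2.book_id AND t1.zone = t2.zone. A NULL in a compared column never satisfies the condition.
- t1 row (book_id=6, zone=EZ): no match.
- t1 row (book_id=9, zone=AX): matches 1 t2 row(s) → 1 output row(s).
- t1 row (book_id=8, zone=OC): no match.
- t1 row (book_id=6, zone=OC): no match.
- t1 row (book_id=1, zone=OC): matches 1 t2 row(s) → 1 output row(s).
- t1 row (book_id=NULL, zone=OC): no match.
- 4 t2 row(s) had no t1 match → kept, t1 columns NULL.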